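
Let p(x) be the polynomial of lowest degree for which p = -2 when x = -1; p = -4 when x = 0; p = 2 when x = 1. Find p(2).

16

Evaluate each Lagrange basis at x = 2:
L_0(2) = (2)·(1)/[(-1)·(-2)] = 1
L_1(2) = (3)·(1)/[(1)·(-1)] = -3
L_2(2) = (3)·(2)/[(2)·(1)] = 3
Sum: (-2)·(1) + (-4)·(-3) + 2·(3) = 16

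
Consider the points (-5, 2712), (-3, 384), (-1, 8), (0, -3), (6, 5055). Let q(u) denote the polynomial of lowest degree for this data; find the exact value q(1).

Evaluate each Lagrange basis at u = 1:
L_0(1) = (4)·(2)·(1)·(-5)/[(-2)·(-4)·(-5)·(-11)] = -1/11
L_1(1) = (6)·(2)·(1)·(-5)/[(2)·(-2)·(-3)·(-9)] = 5/9
L_2(1) = (6)·(4)·(1)·(-5)/[(4)·(2)·(-1)·(-7)] = -15/7
L_3(1) = (6)·(4)·(2)·(-5)/[(5)·(3)·(1)·(-6)] = 8/3
L_4(1) = (6)·(4)·(2)·(1)/[(11)·(9)·(7)·(6)] = 8/693
Sum: 2712·(-1/11) + 384·(5/9) + 8·(-15/7) + (-3)·(8/3) + 5055·(8/693) = 0

0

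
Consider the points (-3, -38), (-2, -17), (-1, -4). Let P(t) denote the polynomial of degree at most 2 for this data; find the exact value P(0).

L_0(0) = (2)·(1)/[(-1)·(-2)] = 1
L_1(0) = (3)·(1)/[(1)·(-1)] = -3
L_2(0) = (3)·(2)/[(2)·(1)] = 3
Sum: (-38)·(1) + (-17)·(-3) + (-4)·(3) = 1

1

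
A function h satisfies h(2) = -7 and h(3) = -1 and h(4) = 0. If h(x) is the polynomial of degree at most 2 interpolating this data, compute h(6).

Evaluate each Lagrange basis at x = 6:
L_0(6) = (3)·(2)/[(-1)·(-2)] = 3
L_1(6) = (4)·(2)/[(1)·(-1)] = -8
L_2(6) = (4)·(3)/[(2)·(1)] = 6
Sum: (-7)·(3) + (-1)·(-8) + 0 = -13

-13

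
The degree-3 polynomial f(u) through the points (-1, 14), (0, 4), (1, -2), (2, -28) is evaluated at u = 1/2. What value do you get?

Using Newton's divided-difference form:
f[-1,0] = (4 - 14) / (0 - (-1)) = -10
f[0,1] = (-2 - 4) / (1 - 0) = -6
f[1,2] = (-28 - (-2)) / (2 - 1) = -26
f[-1,0,1] = (-6 - (-10)) / (1 - (-1)) = 2
f[0,1,2] = (-26 - (-6)) / (2 - 0) = -10
f[-1,0,1,2] = (-10 - 2) / (2 - (-1)) = -4
f(1/2) = 14 + (-10)·(3/2) + 2·(3/2)·(1/2) + (-4)·(3/2)·(1/2)·(-1/2) = 2

2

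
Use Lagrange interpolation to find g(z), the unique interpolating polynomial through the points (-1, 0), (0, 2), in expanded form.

Build the Lagrange basis polynomials:
L_0(z) = z / [-1] = -z
L_1(z) = (z + 1) / [1] = z + 1
g(z) = 0·L_0 + 2·L_1
  0·L_0(z) = 0
  2·L_1(z) = 2z + 2
Adding term by term: 2z + 2

g(z) = 2z + 2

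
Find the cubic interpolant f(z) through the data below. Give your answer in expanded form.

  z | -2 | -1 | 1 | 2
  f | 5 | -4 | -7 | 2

f(z) = (1/4)z^3 + 3z^2 - (7/4)z - 17/2

Newton's divided differences:
f[-2,-1] = (-4 - 5) / (-1 - (-2)) = -9
f[-1,1] = (-7 - (-4)) / (1 - (-1)) = -3/2
f[1,2] = (2 - (-7)) / (2 - 1) = 9
f[-2,-1,1] = (-3/2 - (-9)) / (1 - (-2)) = 5/2
f[-1,1,2] = (9 - (-3/2)) / (2 - (-1)) = 7/2
f[-2,-1,1,2] = (7/2 - 5/2) / (2 - (-2)) = 1/4
f(z) = 5 + (-9)·(z + 2) + (5/2)·(z + 2)(z + 1) + (1/4)·(z + 2)(z + 1)(z - 1)
Expanding: f(z) = (1/4)z^3 + 3z^2 - (7/4)z - 17/2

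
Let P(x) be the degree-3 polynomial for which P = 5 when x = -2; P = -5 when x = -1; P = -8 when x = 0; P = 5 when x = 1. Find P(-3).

13

Evaluate each Lagrange basis at x = -3:
L_0(-3) = (-2)·(-3)·(-4)/[(-1)·(-2)·(-3)] = 4
L_1(-3) = (-1)·(-3)·(-4)/[(1)·(-1)·(-2)] = -6
L_2(-3) = (-1)·(-2)·(-4)/[(2)·(1)·(-1)] = 4
L_3(-3) = (-1)·(-2)·(-3)/[(3)·(2)·(1)] = -1
Sum: 5·(4) + (-5)·(-6) + (-8)·(4) + 5·(-1) = 13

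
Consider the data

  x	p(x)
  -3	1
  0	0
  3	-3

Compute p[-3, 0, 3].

p[-3,0] = (0 - 1) / (0 - (-3)) = -1/3
p[0,3] = (-3 - 0) / (3 - 0) = -1
p[-3,0,3] = (-1 - (-1/3)) / (3 - (-3)) = -1/9

-1/9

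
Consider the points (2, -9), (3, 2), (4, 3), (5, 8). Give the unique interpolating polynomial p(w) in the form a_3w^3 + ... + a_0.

p(w) = (7/3)w^3 - 26w^2 + (290/3)w - 117

L_0(w) = (w - 3)(w - 4)(w - 5) / [-6] = -(1/6)w^3 + 2w^2 - (47/6)w + 10
L_1(w) = (w - 2)(w - 4)(w - 5) / [2] = (1/2)w^3 - (11/2)w^2 + 19w - 20
L_2(w) = (w - 2)(w - 3)(w - 5) / [-2] = -(1/2)w^3 + 5w^2 - (31/2)w + 15
L_3(w) = (w - 2)(w - 3)(w - 4) / [6] = (1/6)w^3 - (3/2)w^2 + (13/3)w - 4
p(w) = (-9)·L_0 + 2·L_1 + 3·L_2 + 8·L_3
  (-9)·L_0(w) = (3/2)w^3 - 18w^2 + (141/2)w - 90
  2·L_1(w) = w^3 - 11w^2 + 38w - 40
  3·L_2(w) = -(3/2)w^3 + 15w^2 - (93/2)w + 45
  8·L_3(w) = (4/3)w^3 - 12w^2 + (104/3)w - 32
Adding term by term: (7/3)w^3 - 26w^2 + (290/3)w - 117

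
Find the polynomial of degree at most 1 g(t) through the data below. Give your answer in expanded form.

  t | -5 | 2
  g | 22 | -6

g(t) = -4t + 2

L_0(t) = (t - 2) / [-7] = -(1/7)t + 2/7
L_1(t) = (t + 5) / [7] = (1/7)t + 5/7
g(t) = 22·L_0 + (-6)·L_1
  22·L_0(t) = -(22/7)t + 44/7
  (-6)·L_1(t) = -(6/7)t - 30/7
Adding term by term: -4t + 2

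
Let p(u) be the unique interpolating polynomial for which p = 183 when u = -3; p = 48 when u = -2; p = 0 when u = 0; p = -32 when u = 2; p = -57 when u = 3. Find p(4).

-48

Using Newton's divided-difference form:
p[-3,-2] = (48 - 183) / (-2 - (-3)) = -135
p[-2,0] = (0 - 48) / (0 - (-2)) = -24
p[0,2] = (-32 - 0) / (2 - 0) = -16
p[2,3] = (-57 - (-32)) / (3 - 2) = -25
p[-3,-2,0] = (-24 - (-135)) / (0 - (-3)) = 37
p[-2,0,2] = (-16 - (-24)) / (2 - (-2)) = 2
p[0,2,3] = (-25 - (-16)) / (3 - 0) = -3
p[-3,-2,0,2] = (2 - 37) / (2 - (-3)) = -7
p[-2,0,2,3] = (-3 - 2) / (3 - (-2)) = -1
p[-3,-2,0,2,3] = (-1 - (-7)) / (3 - (-3)) = 1
p(4) = 183 + (-135)·(7) + 37·(7)·(6) + (-7)·(7)·(6)·(4) + 1·(7)·(6)·(4)·(2) = -48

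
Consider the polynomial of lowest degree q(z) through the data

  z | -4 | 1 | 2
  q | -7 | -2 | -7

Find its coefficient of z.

-2

Build the Lagrange basis polynomials:
L_0(z) = (z - 1)(z - 2) / [30] = (1/30)z^2 - (1/10)z + 1/15
L_1(z) = (z + 4)(z - 2) / [-5] = -(1/5)z^2 - (2/5)z + 8/5
L_2(z) = (z + 4)(z - 1) / [6] = (1/6)z^2 + (1/2)z - 2/3
q(z) = (-7)·L_0 + (-2)·L_1 + (-7)·L_2
Only the coefficient of z is needed; take it from each L_i and combine:
(-7)·(-1/10) + (-2)·(-2/5) + (-7)·(1/2) = -2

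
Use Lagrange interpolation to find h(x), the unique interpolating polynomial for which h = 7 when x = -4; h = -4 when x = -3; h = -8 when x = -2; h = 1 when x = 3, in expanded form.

Build the Lagrange basis polynomials:
L_0(x) = (x + 3)(x + 2)(x - 3) / [-14] = -(1/14)x^3 - (1/7)x^2 + (9/14)x + 9/7
L_1(x) = (x + 4)(x + 2)(x - 3) / [6] = (1/6)x^3 + (1/2)x^2 - (5/3)x - 4
L_2(x) = (x + 4)(x + 3)(x - 3) / [-10] = -(1/10)x^3 - (2/5)x^2 + (9/10)x + 18/5
L_3(x) = (x + 4)(x + 3)(x + 2) / [210] = (1/210)x^3 + (3/70)x^2 + (13/105)x + 4/35
h(x) = 7·L_0 + (-4)·L_1 + (-8)·L_2 + 1·L_3
  7·L_0(x) = -(1/2)x^3 - x^2 + (9/2)x + 9
  (-4)·L_1(x) = -(2/3)x^3 - 2x^2 + (20/3)x + 16
  (-8)·L_2(x) = (4/5)x^3 + (16/5)x^2 - (36/5)x - 144/5
  1·L_3(x) = (1/210)x^3 + (3/70)x^2 + (13/105)x + 4/35
Adding term by term: -(38/105)x^3 + (17/70)x^2 + (859/210)x - 129/35

h(x) = -(38/105)x^3 + (17/70)x^2 + (859/210)x - 129/35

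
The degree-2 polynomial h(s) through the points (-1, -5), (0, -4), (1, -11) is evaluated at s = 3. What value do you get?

Using Newton's divided-difference form:
h[-1,0] = (-4 - (-5)) / (0 - (-1)) = 1
h[0,1] = (-11 - (-4)) / (1 - 0) = -7
h[-1,0,1] = (-7 - 1) / (1 - (-1)) = -4
h(3) = -5 + 1·(4) + (-4)·(4)·(3) = -49

-49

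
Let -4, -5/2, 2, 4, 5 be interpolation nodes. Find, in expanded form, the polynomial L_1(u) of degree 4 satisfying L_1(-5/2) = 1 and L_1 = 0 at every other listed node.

L_1(u) = -(16/5265)u^4 + (112/5265)u^3 + (32/1755)u^2 - (1792/5265)u + 512/1053

L_1(u) = (u + 4)(u - 2)(u - 4)(u - 5) / [(3/2)·(-9/2)·(-13/2)·(-15/2)]
       = (u^4 - 7u^3 - 6u^2 + 112u - 160) / (-5265/16)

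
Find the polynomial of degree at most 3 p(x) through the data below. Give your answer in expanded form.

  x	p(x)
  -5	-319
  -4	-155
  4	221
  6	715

p(x) = 3x^3 + 2x^2 - x + 1

Build the Lagrange basis polynomials:
L_0(x) = (x + 4)(x - 4)(x - 6) / [-99] = -(1/99)x^3 + (2/33)x^2 + (16/99)x - 32/33
L_1(x) = (x + 5)(x - 4)(x - 6) / [80] = (1/80)x^3 - (1/16)x^2 - (13/40)x + 3/2
L_2(x) = (x + 5)(x + 4)(x - 6) / [-144] = -(1/144)x^3 - (1/48)x^2 + (17/72)x + 5/6
L_3(x) = (x + 5)(x + 4)(x - 4) / [220] = (1/220)x^3 + (1/44)x^2 - (4/55)x - 4/11
p(x) = (-319)·L_0 + (-155)·L_1 + 221·L_2 + 715·L_3
  (-319)·L_0(x) = (29/9)x^3 - (58/3)x^2 - (464/9)x + 928/3
  (-155)·L_1(x) = -(31/16)x^3 + (155/16)x^2 + (403/8)x - 465/2
  221·L_2(x) = -(221/144)x^3 - (221/48)x^2 + (3757/72)x + 1105/6
  715·L_3(x) = (13/4)x^3 + (65/4)x^2 - 52x - 260
Adding term by term: 3x^3 + 2x^2 - x + 1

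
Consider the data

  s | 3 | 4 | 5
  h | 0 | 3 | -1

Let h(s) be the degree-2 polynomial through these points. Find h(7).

L_0(7) = (3)·(2)/[(-1)·(-2)] = 3
L_1(7) = (4)·(2)/[(1)·(-1)] = -8
L_2(7) = (4)·(3)/[(2)·(1)] = 6
Sum: 0 + 3·(-8) + (-1)·(6) = -30

-30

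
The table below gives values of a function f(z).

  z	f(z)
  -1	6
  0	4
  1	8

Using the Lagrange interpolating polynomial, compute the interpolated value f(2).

Evaluate each Lagrange basis at z = 2:
L_0(2) = (2)·(1)/[(-1)·(-2)] = 1
L_1(2) = (3)·(1)/[(1)·(-1)] = -3
L_2(2) = (3)·(2)/[(2)·(1)] = 3
Sum: 6·(1) + 4·(-3) + 8·(3) = 18

18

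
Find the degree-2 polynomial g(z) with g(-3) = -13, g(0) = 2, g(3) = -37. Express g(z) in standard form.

g(z) = -3z^2 - 4z + 2

L_0(z) = z(z - 3) / [18] = (1/18)z^2 - (1/6)z
L_1(z) = (z + 3)(z - 3) / [-9] = -(1/9)z^2 + 1
L_2(z) = (z + 3)z / [18] = (1/18)z^2 + (1/6)z
g(z) = (-13)·L_0 + 2·L_1 + (-37)·L_2
  (-13)·L_0(z) = -(13/18)z^2 + (13/6)z
  2·L_1(z) = -(2/9)z^2 + 2
  (-37)·L_2(z) = -(37/18)z^2 - (37/6)z
Adding term by term: -3z^2 - 4z + 2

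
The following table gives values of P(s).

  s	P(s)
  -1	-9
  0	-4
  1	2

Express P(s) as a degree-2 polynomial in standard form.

L_0(s) = s(s - 1) / [2] = (1/2)s^2 - (1/2)s
L_1(s) = (s + 1)(s - 1) / [-1] = -s^2 + 1
L_2(s) = (s + 1)s / [2] = (1/2)s^2 + (1/2)s
P(s) = (-9)·L_0 + (-4)·L_1 + 2·L_2
  (-9)·L_0(s) = -(9/2)s^2 + (9/2)s
  (-4)·L_1(s) = 4s^2 - 4
  2·L_2(s) = s^2 + s
Adding term by term: (1/2)s^2 + (11/2)s - 4

P(s) = (1/2)s^2 + (11/2)s - 4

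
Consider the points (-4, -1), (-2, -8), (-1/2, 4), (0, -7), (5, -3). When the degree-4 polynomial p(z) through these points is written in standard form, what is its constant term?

-7

Build the Lagrange basis polynomials:
L_0(z) = (z + 2)(z + 1/2)z(z - 5) / [252] = (1/252)z^4 - (5/504)z^3 - (23/504)z^2 - (5/252)z
L_1(z) = (z + 4)(z + 1/2)z(z - 5) / [-42] = -(1/42)z^4 + (1/84)z^3 + (41/84)z^2 + (5/21)z
L_2(z) = (z + 4)(z + 2)z(z - 5) / [231/16] = (16/231)z^4 + (16/231)z^3 - (32/21)z^2 - (640/231)z
L_3(z) = (z + 4)(z + 2)(z + 1/2)(z - 5) / [-20] = -(1/20)z^4 - (3/40)z^3 + (43/40)z^2 + (51/20)z + 1
L_4(z) = (z + 4)(z + 2)(z + 1/2)z / [3465/2] = (2/3465)z^4 + (13/3465)z^3 + (2/315)z^2 + (8/3465)z
p(z) = (-1)·L_0 + (-8)·L_1 + 4·L_2 + (-7)·L_3 + (-3)·L_4
Only the constant term is needed; take it from each L_i and combine:
(-1)·(0) + (-8)·(0) + 4·(0) + (-7)·(1) + (-3)·(0) = -7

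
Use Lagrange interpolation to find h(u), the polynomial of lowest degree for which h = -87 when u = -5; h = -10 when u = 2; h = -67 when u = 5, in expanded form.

h(u) = -3u^2 + 2u - 2

L_0(u) = (u - 2)(u - 5) / [70] = (1/70)u^2 - (1/10)u + 1/7
L_1(u) = (u + 5)(u - 5) / [-21] = -(1/21)u^2 + 25/21
L_2(u) = (u + 5)(u - 2) / [30] = (1/30)u^2 + (1/10)u - 1/3
h(u) = (-87)·L_0 + (-10)·L_1 + (-67)·L_2
  (-87)·L_0(u) = -(87/70)u^2 + (87/10)u - 87/7
  (-10)·L_1(u) = (10/21)u^2 - 250/21
  (-67)·L_2(u) = -(67/30)u^2 - (67/10)u + 67/3
Adding term by term: -3u^2 + 2u - 2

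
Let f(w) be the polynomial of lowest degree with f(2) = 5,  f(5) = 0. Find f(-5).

L_0(-5) = (-10)/[(-3)] = 10/3
L_1(-5) = (-7)/[(3)] = -7/3
Sum: 5·(10/3) + 0 = 50/3

50/3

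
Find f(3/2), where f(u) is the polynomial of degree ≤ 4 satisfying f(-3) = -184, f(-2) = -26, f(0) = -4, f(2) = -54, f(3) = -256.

-325/16

Evaluate each Lagrange basis at u = 3/2:
L_0(3/2) = (7/2)·(3/2)·(-1/2)·(-3/2)/[(-1)·(-3)·(-5)·(-6)] = 7/160
L_1(3/2) = (9/2)·(3/2)·(-1/2)·(-3/2)/[(1)·(-2)·(-4)·(-5)] = -81/640
L_2(3/2) = (9/2)·(7/2)·(-1/2)·(-3/2)/[(3)·(2)·(-2)·(-3)] = 21/64
L_3(3/2) = (9/2)·(7/2)·(3/2)·(-3/2)/[(5)·(4)·(2)·(-1)] = 567/640
L_4(3/2) = (9/2)·(7/2)·(3/2)·(-1/2)/[(6)·(5)·(3)·(1)] = -21/160
Sum: (-184)·(7/160) + (-26)·(-81/640) + (-4)·(21/64) + (-54)·(567/640) + (-256)·(-21/160) = -325/16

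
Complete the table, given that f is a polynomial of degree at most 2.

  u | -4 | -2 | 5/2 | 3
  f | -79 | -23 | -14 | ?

The 3 known values determine f uniquely (degree ≤ 2).
L_0(3) = (5)·(1/2)/[(-2)·(-13/2)] = 5/26
L_1(3) = (7)·(1/2)/[(2)·(-9/2)] = -7/18
L_2(3) = (7)·(5)/[(13/2)·(9/2)] = 140/117
Sum: (-79)·(5/26) + (-23)·(-7/18) + (-14)·(140/117) = -23

-23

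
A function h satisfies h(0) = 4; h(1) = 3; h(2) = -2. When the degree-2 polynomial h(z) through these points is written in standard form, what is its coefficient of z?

1

Build the Lagrange basis polynomials:
L_0(z) = (z - 1)(z - 2) / [2] = (1/2)z^2 - (3/2)z + 1
L_1(z) = z(z - 2) / [-1] = -z^2 + 2z
L_2(z) = z(z - 1) / [2] = (1/2)z^2 - (1/2)z
h(z) = 4·L_0 + 3·L_1 + (-2)·L_2
Only the coefficient of z is needed; take it from each L_i and combine:
4·(-3/2) + 3·(2) + (-2)·(-1/2) = 1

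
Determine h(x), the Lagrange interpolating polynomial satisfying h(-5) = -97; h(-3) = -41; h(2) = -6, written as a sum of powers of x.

h(x) = -3x^2 + 4x - 2

Build the Lagrange basis polynomials:
L_0(x) = (x + 3)(x - 2) / [14] = (1/14)x^2 + (1/14)x - 3/7
L_1(x) = (x + 5)(x - 2) / [-10] = -(1/10)x^2 - (3/10)x + 1
L_2(x) = (x + 5)(x + 3) / [35] = (1/35)x^2 + (8/35)x + 3/7
h(x) = (-97)·L_0 + (-41)·L_1 + (-6)·L_2
  (-97)·L_0(x) = -(97/14)x^2 - (97/14)x + 291/7
  (-41)·L_1(x) = (41/10)x^2 + (123/10)x - 41
  (-6)·L_2(x) = -(6/35)x^2 - (48/35)x - 18/7
Adding term by term: -3x^2 + 4x - 2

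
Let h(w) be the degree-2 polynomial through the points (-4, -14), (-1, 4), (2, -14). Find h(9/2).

Using Newton's divided-difference form:
h[-4,-1] = (4 - (-14)) / (-1 - (-4)) = 6
h[-1,2] = (-14 - 4) / (2 - (-1)) = -6
h[-4,-1,2] = (-6 - 6) / (2 - (-4)) = -2
h(9/2) = -14 + 6·(17/2) + (-2)·(17/2)·(11/2) = -113/2

-113/2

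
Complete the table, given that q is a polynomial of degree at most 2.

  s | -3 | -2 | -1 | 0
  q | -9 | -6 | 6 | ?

27

The 3 known values determine q uniquely (degree ≤ 2).
Evaluate each Lagrange basis at s = 0:
L_0(0) = (2)·(1)/[(-1)·(-2)] = 1
L_1(0) = (3)·(1)/[(1)·(-1)] = -3
L_2(0) = (3)·(2)/[(2)·(1)] = 3
Sum: (-9)·(1) + (-6)·(-3) + 6·(3) = 27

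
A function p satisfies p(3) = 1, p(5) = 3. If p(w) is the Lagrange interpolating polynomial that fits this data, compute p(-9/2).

-13/2

L_0(-9/2) = (-19/2)/[(-2)] = 19/4
L_1(-9/2) = (-15/2)/[(2)] = -15/4
Sum: 1·(19/4) + 3·(-15/4) = -13/2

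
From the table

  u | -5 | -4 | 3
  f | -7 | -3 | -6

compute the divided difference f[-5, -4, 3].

-31/56

f[-5,-4] = (-3 - (-7)) / (-4 - (-5)) = 4
f[-4,3] = (-6 - (-3)) / (3 - (-4)) = -3/7
f[-5,-4,3] = (-3/7 - 4) / (3 - (-5)) = -31/56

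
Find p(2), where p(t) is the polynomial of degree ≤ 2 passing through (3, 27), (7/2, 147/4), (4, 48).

L_0(2) = (-3/2)·(-2)/[(-1/2)·(-1)] = 6
L_1(2) = (-1)·(-2)/[(1/2)·(-1/2)] = -8
L_2(2) = (-1)·(-3/2)/[(1)·(1/2)] = 3
Sum: 27·(6) + 147/4·(-8) + 48·(3) = 12

12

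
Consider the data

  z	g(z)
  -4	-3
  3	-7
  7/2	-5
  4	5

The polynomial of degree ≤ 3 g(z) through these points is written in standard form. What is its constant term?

341/5

Build the Lagrange basis polynomials:
L_0(z) = (z - 3)(z - 7/2)(z - 4) / [-420] = -(1/420)z^3 + (1/40)z^2 - (73/840)z + 1/10
L_1(z) = (z + 4)(z - 7/2)(z - 4) / [7/2] = (2/7)z^3 - z^2 - (32/7)z + 16
L_2(z) = (z + 4)(z - 3)(z - 4) / [-15/8] = -(8/15)z^3 + (8/5)z^2 + (128/15)z - 128/5
L_3(z) = (z + 4)(z - 3)(z - 7/2) / [4] = (1/4)z^3 - (5/8)z^2 - (31/8)z + 21/2
g(z) = (-3)·L_0 + (-7)·L_1 + (-5)·L_2 + 5·L_3
Only the constant term is needed; take it from each L_i and combine:
(-3)·(1/10) + (-7)·(16) + (-5)·(-128/5) + 5·(21/2) = 341/5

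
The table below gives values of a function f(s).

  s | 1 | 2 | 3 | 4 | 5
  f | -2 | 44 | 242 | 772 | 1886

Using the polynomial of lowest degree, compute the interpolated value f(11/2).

44167/16

Using Newton's divided-difference form:
f[1,2] = (44 - (-2)) / (2 - 1) = 46
f[2,3] = (242 - 44) / (3 - 2) = 198
f[3,4] = (772 - 242) / (4 - 3) = 530
f[4,5] = (1886 - 772) / (5 - 4) = 1114
f[1,2,3] = (198 - 46) / (3 - 1) = 76
f[2,3,4] = (530 - 198) / (4 - 2) = 166
f[3,4,5] = (1114 - 530) / (5 - 3) = 292
f[1,2,3,4] = (166 - 76) / (4 - 1) = 30
f[2,3,4,5] = (292 - 166) / (5 - 2) = 42
f[1,2,3,4,5] = (42 - 30) / (5 - 1) = 3
f(11/2) = -2 + 46·(9/2) + 76·(9/2)·(7/2) + 30·(9/2)·(7/2)·(5/2) + 3·(9/2)·(7/2)·(5/2)·(3/2) = 44167/16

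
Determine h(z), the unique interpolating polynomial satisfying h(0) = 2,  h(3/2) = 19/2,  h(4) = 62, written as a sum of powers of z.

Build the Lagrange basis polynomials:
L_0(z) = (z - 3/2)(z - 4) / [6] = (1/6)z^2 - (11/12)z + 1
L_1(z) = z(z - 4) / [-15/4] = -(4/15)z^2 + (16/15)z
L_2(z) = z(z - 3/2) / [10] = (1/10)z^2 - (3/20)z
h(z) = 2·L_0 + (19/2)·L_1 + 62·L_2
  2·L_0(z) = (1/3)z^2 - (11/6)z + 2
  (19/2)·L_1(z) = -(38/15)z^2 + (152/15)z
  62·L_2(z) = (31/5)z^2 - (93/10)z
Adding term by term: 4z^2 - z + 2

h(z) = 4z^2 - z + 2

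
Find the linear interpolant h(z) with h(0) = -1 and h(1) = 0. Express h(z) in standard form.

h(z) = z - 1

Build the Lagrange basis polynomials:
L_0(z) = (z - 1) / [-1] = -z + 1
L_1(z) = z / [1] = z
h(z) = (-1)·L_0 + 0·L_1
  (-1)·L_0(z) = z - 1
  0·L_1(z) = 0
Adding term by term: z - 1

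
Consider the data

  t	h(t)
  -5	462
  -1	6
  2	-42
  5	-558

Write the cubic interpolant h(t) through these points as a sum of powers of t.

h(t) = -4t^3 - 2t^2 - 2t + 2

Newton's divided differences:
h[-5,-1] = (6 - 462) / (-1 - (-5)) = -114
h[-1,2] = (-42 - 6) / (2 - (-1)) = -16
h[2,5] = (-558 - (-42)) / (5 - 2) = -172
h[-5,-1,2] = (-16 - (-114)) / (2 - (-5)) = 14
h[-1,2,5] = (-172 - (-16)) / (5 - (-1)) = -26
h[-5,-1,2,5] = (-26 - 14) / (5 - (-5)) = -4
h(t) = 462 + (-114)·(t + 5) + 14·(t + 5)(t + 1) + (-4)·(t + 5)(t + 1)(t - 2)
Expanding: h(t) = -4t^3 - 2t^2 - 2t + 2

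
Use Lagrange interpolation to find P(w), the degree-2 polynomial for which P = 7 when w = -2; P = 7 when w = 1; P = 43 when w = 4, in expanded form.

L_0(w) = (w - 1)(w - 4) / [18] = (1/18)w^2 - (5/18)w + 2/9
L_1(w) = (w + 2)(w - 4) / [-9] = -(1/9)w^2 + (2/9)w + 8/9
L_2(w) = (w + 2)(w - 1) / [18] = (1/18)w^2 + (1/18)w - 1/9
P(w) = 7·L_0 + 7·L_1 + 43·L_2
  7·L_0(w) = (7/18)w^2 - (35/18)w + 14/9
  7·L_1(w) = -(7/9)w^2 + (14/9)w + 56/9
  43·L_2(w) = (43/18)w^2 + (43/18)w - 43/9
Adding term by term: 2w^2 + 2w + 3

P(w) = 2w^2 + 2w + 3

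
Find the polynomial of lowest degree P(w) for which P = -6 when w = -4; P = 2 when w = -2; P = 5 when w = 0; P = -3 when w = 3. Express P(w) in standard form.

P(w) = -(5/168)w^3 - (45/56)w^2 + (1/84)w + 5

Newton's divided differences:
P[-4,-2] = (2 - (-6)) / (-2 - (-4)) = 4
P[-2,0] = (5 - 2) / (0 - (-2)) = 3/2
P[0,3] = (-3 - 5) / (3 - 0) = -8/3
P[-4,-2,0] = (3/2 - 4) / (0 - (-4)) = -5/8
P[-2,0,3] = (-8/3 - 3/2) / (3 - (-2)) = -5/6
P[-4,-2,0,3] = (-5/6 - (-5/8)) / (3 - (-4)) = -5/168
P(w) = -6 + 4·(w + 4) + (-5/8)·(w + 4)(w + 2) + (-5/168)·(w + 4)(w + 2)w
Expanding: P(w) = -(5/168)w^3 - (45/56)w^2 + (1/84)w + 5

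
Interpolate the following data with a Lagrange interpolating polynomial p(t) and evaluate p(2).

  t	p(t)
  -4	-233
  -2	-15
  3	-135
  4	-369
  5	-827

-35

L_0(2) = (4)·(-1)·(-2)·(-3)/[(-2)·(-7)·(-8)·(-9)] = -1/42
L_1(2) = (6)·(-1)·(-2)·(-3)/[(2)·(-5)·(-6)·(-7)] = 3/35
L_2(2) = (6)·(4)·(-2)·(-3)/[(7)·(5)·(-1)·(-2)] = 72/35
L_3(2) = (6)·(4)·(-1)·(-3)/[(8)·(6)·(1)·(-1)] = -3/2
L_4(2) = (6)·(4)·(-1)·(-2)/[(9)·(7)·(2)·(1)] = 8/21
Sum: (-233)·(-1/42) + (-15)·(3/35) + (-135)·(72/35) + (-369)·(-3/2) + (-827)·(8/21) = -35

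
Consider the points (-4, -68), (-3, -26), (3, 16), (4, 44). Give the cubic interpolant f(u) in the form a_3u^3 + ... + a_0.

Build the Lagrange basis polynomials:
L_0(u) = (u + 3)(u - 3)(u - 4) / [-56] = -(1/56)u^3 + (1/14)u^2 + (9/56)u - 9/14
L_1(u) = (u + 4)(u - 3)(u - 4) / [42] = (1/42)u^3 - (1/14)u^2 - (8/21)u + 8/7
L_2(u) = (u + 4)(u + 3)(u - 4) / [-42] = -(1/42)u^3 - (1/14)u^2 + (8/21)u + 8/7
L_3(u) = (u + 4)(u + 3)(u - 3) / [56] = (1/56)u^3 + (1/14)u^2 - (9/56)u - 9/14
f(u) = (-68)·L_0 + (-26)·L_1 + 16·L_2 + 44·L_3
  (-68)·L_0(u) = (17/14)u^3 - (34/7)u^2 - (153/14)u + 306/7
  (-26)·L_1(u) = -(13/21)u^3 + (13/7)u^2 + (208/21)u - 208/7
  16·L_2(u) = -(8/21)u^3 - (8/7)u^2 + (128/21)u + 128/7
  44·L_3(u) = (11/14)u^3 + (22/7)u^2 - (99/14)u - 198/7
Adding term by term: u^3 - u^2 - 2u + 4

f(u) = u^3 - u^2 - 2u + 4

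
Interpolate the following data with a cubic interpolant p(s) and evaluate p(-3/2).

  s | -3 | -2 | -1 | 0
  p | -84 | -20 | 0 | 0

-6

L_0(-3/2) = (1/2)·(-1/2)·(-3/2)/[(-1)·(-2)·(-3)] = -1/16
L_1(-3/2) = (3/2)·(-1/2)·(-3/2)/[(1)·(-1)·(-2)] = 9/16
L_2(-3/2) = (3/2)·(1/2)·(-3/2)/[(2)·(1)·(-1)] = 9/16
L_3(-3/2) = (3/2)·(1/2)·(-1/2)/[(3)·(2)·(1)] = -1/16
Sum: (-84)·(-1/16) + (-20)·(9/16) + 0 + 0 = -6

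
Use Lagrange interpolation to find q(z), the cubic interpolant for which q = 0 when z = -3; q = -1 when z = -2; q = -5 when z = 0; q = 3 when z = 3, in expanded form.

Build the Lagrange basis polynomials:
L_0(z) = (z + 2)z(z - 3) / [-18] = -(1/18)z^3 + (1/18)z^2 + (1/3)z
L_1(z) = (z + 3)z(z - 3) / [10] = (1/10)z^3 - (9/10)z
L_2(z) = (z + 3)(z + 2)(z - 3) / [-18] = -(1/18)z^3 - (1/9)z^2 + (1/2)z + 1
L_3(z) = (z + 3)(z + 2)z / [90] = (1/90)z^3 + (1/18)z^2 + (1/15)z
q(z) = 0·L_0 + (-1)·L_1 + (-5)·L_2 + 3·L_3
  0·L_0(z) = 0
  (-1)·L_1(z) = -(1/10)z^3 + (9/10)z
  (-5)·L_2(z) = (5/18)z^3 + (5/9)z^2 - (5/2)z - 5
  3·L_3(z) = (1/30)z^3 + (1/6)z^2 + (1/5)z
Adding term by term: (19/90)z^3 + (13/18)z^2 - (7/5)z - 5

q(z) = (19/90)z^3 + (13/18)z^2 - (7/5)z - 5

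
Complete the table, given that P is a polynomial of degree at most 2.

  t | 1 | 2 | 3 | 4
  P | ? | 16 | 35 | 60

3

The 3 known values determine P uniquely (degree ≤ 2).
Evaluate each Lagrange basis at t = 1:
L_0(1) = (-2)·(-3)/[(-1)·(-2)] = 3
L_1(1) = (-1)·(-3)/[(1)·(-1)] = -3
L_2(1) = (-1)·(-2)/[(2)·(1)] = 1
Sum: 16·(3) + 35·(-3) + 60·(1) = 3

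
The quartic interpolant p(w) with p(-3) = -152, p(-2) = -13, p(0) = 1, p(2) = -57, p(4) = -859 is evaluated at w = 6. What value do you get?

Using Newton's divided-difference form:
p[-3,-2] = (-13 - (-152)) / (-2 - (-3)) = 139
p[-2,0] = (1 - (-13)) / (0 - (-2)) = 7
p[0,2] = (-57 - 1) / (2 - 0) = -29
p[2,4] = (-859 - (-57)) / (4 - 2) = -401
p[-3,-2,0] = (7 - 139) / (0 - (-3)) = -44
p[-2,0,2] = (-29 - 7) / (2 - (-2)) = -9
p[0,2,4] = (-401 - (-29)) / (4 - 0) = -93
p[-3,-2,0,2] = (-9 - (-44)) / (2 - (-3)) = 7
p[-2,0,2,4] = (-93 - (-9)) / (4 - (-2)) = -14
p[-3,-2,0,2,4] = (-14 - 7) / (4 - (-3)) = -3
p(6) = -152 + 139·(9) + (-44)·(9)·(8) + 7·(9)·(8)·(6) + (-3)·(9)·(8)·(6)·(4) = -4229

-4229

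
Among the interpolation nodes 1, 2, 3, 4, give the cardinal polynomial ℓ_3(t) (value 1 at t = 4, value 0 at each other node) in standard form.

ℓ_3(t) = (1/6)t^3 - t^2 + (11/6)t - 1

ℓ_3(t) = (t - 1)(t - 2)(t - 3) / [(3)·(2)·(1)]
       = (t^3 - 6t^2 + 11t - 6) / (6)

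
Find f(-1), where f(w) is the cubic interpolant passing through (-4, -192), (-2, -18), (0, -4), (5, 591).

L_0(-1) = (1)·(-1)·(-6)/[(-2)·(-4)·(-9)] = -1/12
L_1(-1) = (3)·(-1)·(-6)/[(2)·(-2)·(-7)] = 9/14
L_2(-1) = (3)·(1)·(-6)/[(4)·(2)·(-5)] = 9/20
L_3(-1) = (3)·(1)·(-1)/[(9)·(7)·(5)] = -1/105
Sum: (-192)·(-1/12) + (-18)·(9/14) + (-4)·(9/20) + 591·(-1/105) = -3

-3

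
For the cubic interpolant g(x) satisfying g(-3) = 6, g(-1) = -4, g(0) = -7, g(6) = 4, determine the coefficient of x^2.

Build the Lagrange basis polynomials:
L_0(x) = (x + 1)x(x - 6) / [-54] = -(1/54)x^3 + (5/54)x^2 + (1/9)x
L_1(x) = (x + 3)x(x - 6) / [14] = (1/14)x^3 - (3/14)x^2 - (9/7)x
L_2(x) = (x + 3)(x + 1)(x - 6) / [-18] = -(1/18)x^3 + (1/9)x^2 + (7/6)x + 1
L_3(x) = (x + 3)(x + 1)x / [378] = (1/378)x^3 + (2/189)x^2 + (1/126)x
g(x) = 6·L_0 + (-4)·L_1 + (-7)·L_2 + 4·L_3
Only the coefficient of x^2 is needed; take it from each L_i and combine:
6·(5/54) + (-4)·(-3/14) + (-7)·(1/9) + 4·(2/189) = 128/189

128/189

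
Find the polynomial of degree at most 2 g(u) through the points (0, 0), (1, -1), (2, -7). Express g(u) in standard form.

Newton's divided differences:
g[0,1] = (-1 - 0) / (1 - 0) = -1
g[1,2] = (-7 - (-1)) / (2 - 1) = -6
g[0,1,2] = (-6 - (-1)) / (2 - 0) = -5/2
g(u) = (-1)·u + (-5/2)·u(u - 1)
Expanding: g(u) = -(5/2)u^2 + (3/2)u

g(u) = -(5/2)u^2 + (3/2)u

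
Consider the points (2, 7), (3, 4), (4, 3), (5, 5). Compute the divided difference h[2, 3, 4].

h[2,3] = (4 - 7) / (3 - 2) = -3
h[3,4] = (3 - 4) / (4 - 3) = -1
h[2,3,4] = (-1 - (-3)) / (4 - 2) = 1

1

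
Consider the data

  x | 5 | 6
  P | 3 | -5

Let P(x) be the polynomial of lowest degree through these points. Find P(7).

Evaluate each Lagrange basis at x = 7:
L_0(7) = (1)/[(-1)] = -1
L_1(7) = (2)/[(1)] = 2
Sum: 3·(-1) + (-5)·(2) = -13

-13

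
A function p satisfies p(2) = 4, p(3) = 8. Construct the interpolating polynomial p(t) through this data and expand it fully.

Build the Lagrange basis polynomials:
L_0(t) = (t - 3) / [-1] = -t + 3
L_1(t) = (t - 2) / [1] = t - 2
p(t) = 4·L_0 + 8·L_1
  4·L_0(t) = -4t + 12
  8·L_1(t) = 8t - 16
Adding term by term: 4t - 4

p(t) = 4t - 4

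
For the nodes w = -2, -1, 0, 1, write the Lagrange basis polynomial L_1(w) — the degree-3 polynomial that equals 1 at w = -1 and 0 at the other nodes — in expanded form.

L_1(w) = (w + 2)w(w - 1) / [(1)·(-1)·(-2)]
       = (w^3 + w^2 - 2w) / (2)

L_1(w) = (1/2)w^3 + (1/2)w^2 - w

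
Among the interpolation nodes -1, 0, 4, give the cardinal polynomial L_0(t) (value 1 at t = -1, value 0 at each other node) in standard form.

L_0(t) = t(t - 4) / [(-1)·(-5)]
       = (t^2 - 4t) / (5)

L_0(t) = (1/5)t^2 - (4/5)t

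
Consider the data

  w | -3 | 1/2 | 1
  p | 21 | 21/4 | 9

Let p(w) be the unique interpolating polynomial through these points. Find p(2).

21

Evaluate each Lagrange basis at w = 2:
L_0(2) = (3/2)·(1)/[(-7/2)·(-4)] = 3/28
L_1(2) = (5)·(1)/[(7/2)·(-1/2)] = -20/7
L_2(2) = (5)·(3/2)/[(4)·(1/2)] = 15/4
Sum: 21·(3/28) + 21/4·(-20/7) + 9·(15/4) = 21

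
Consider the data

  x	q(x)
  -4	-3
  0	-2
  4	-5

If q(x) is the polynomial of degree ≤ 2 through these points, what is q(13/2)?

-285/32

L_0(13/2) = (13/2)·(5/2)/[(-4)·(-8)] = 65/128
L_1(13/2) = (21/2)·(5/2)/[(4)·(-4)] = -105/64
L_2(13/2) = (21/2)·(13/2)/[(8)·(4)] = 273/128
Sum: (-3)·(65/128) + (-2)·(-105/64) + (-5)·(273/128) = -285/32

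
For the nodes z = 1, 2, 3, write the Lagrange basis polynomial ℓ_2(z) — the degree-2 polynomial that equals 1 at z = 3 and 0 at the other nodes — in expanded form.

ℓ_2(z) = (1/2)z^2 - (3/2)z + 1

ℓ_2(z) = (z - 1)(z - 2) / [(2)·(1)]
       = (z^2 - 3z + 2) / (2)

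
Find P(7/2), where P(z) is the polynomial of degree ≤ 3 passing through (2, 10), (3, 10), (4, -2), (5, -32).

47/8

L_0(7/2) = (1/2)·(-1/2)·(-3/2)/[(-1)·(-2)·(-3)] = -1/16
L_1(7/2) = (3/2)·(-1/2)·(-3/2)/[(1)·(-1)·(-2)] = 9/16
L_2(7/2) = (3/2)·(1/2)·(-3/2)/[(2)·(1)·(-1)] = 9/16
L_3(7/2) = (3/2)·(1/2)·(-1/2)/[(3)·(2)·(1)] = -1/16
Sum: 10·(-1/16) + 10·(9/16) + (-2)·(9/16) + (-32)·(-1/16) = 47/8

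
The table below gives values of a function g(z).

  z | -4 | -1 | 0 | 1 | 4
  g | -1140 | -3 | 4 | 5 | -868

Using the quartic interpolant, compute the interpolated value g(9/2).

Evaluate each Lagrange basis at z = 9/2:
L_0(9/2) = (11/2)·(9/2)·(7/2)·(1/2)/[(-3)·(-4)·(-5)·(-8)] = 231/2560
L_1(9/2) = (17/2)·(9/2)·(7/2)·(1/2)/[(3)·(-1)·(-2)·(-5)] = -357/160
L_2(9/2) = (17/2)·(11/2)·(7/2)·(1/2)/[(4)·(1)·(-1)·(-4)] = 1309/256
L_3(9/2) = (17/2)·(11/2)·(9/2)·(1/2)/[(5)·(2)·(1)·(-3)] = -561/160
L_4(9/2) = (17/2)·(11/2)·(9/2)·(7/2)/[(8)·(5)·(4)·(3)] = 3927/2560
Sum: (-1140)·(231/2560) + (-3)·(-357/160) + 4·(1309/256) + 5·(-561/160) + (-868)·(3927/2560) = -5699/4

-5699/4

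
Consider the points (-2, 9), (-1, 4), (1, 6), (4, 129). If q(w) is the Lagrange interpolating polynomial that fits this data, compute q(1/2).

17/8

Evaluate each Lagrange basis at w = 1/2:
L_0(1/2) = (3/2)·(-1/2)·(-7/2)/[(-1)·(-3)·(-6)] = -7/48
L_1(1/2) = (5/2)·(-1/2)·(-7/2)/[(1)·(-2)·(-5)] = 7/16
L_2(1/2) = (5/2)·(3/2)·(-7/2)/[(3)·(2)·(-3)] = 35/48
L_3(1/2) = (5/2)·(3/2)·(-1/2)/[(6)·(5)·(3)] = -1/48
Sum: 9·(-7/48) + 4·(7/16) + 6·(35/48) + 129·(-1/48) = 17/8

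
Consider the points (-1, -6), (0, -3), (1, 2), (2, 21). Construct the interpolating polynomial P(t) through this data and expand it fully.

P(t) = 2t^3 + t^2 + 2t - 3

L_0(t) = t(t - 1)(t - 2) / [-6] = -(1/6)t^3 + (1/2)t^2 - (1/3)t
L_1(t) = (t + 1)(t - 1)(t - 2) / [2] = (1/2)t^3 - t^2 - (1/2)t + 1
L_2(t) = (t + 1)t(t - 2) / [-2] = -(1/2)t^3 + (1/2)t^2 + t
L_3(t) = (t + 1)t(t - 1) / [6] = (1/6)t^3 - (1/6)t
P(t) = (-6)·L_0 + (-3)·L_1 + 2·L_2 + 21·L_3
  (-6)·L_0(t) = t^3 - 3t^2 + 2t
  (-3)·L_1(t) = -(3/2)t^3 + 3t^2 + (3/2)t - 3
  2·L_2(t) = -t^3 + t^2 + 2t
  21·L_3(t) = (7/2)t^3 - (7/2)t
Adding term by term: 2t^3 + t^2 + 2t - 3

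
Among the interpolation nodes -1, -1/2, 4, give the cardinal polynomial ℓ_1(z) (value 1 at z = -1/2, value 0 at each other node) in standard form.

ℓ_1(z) = -(4/9)z^2 + (4/3)z + 16/9

ℓ_1(z) = (z + 1)(z - 4) / [(1/2)·(-9/2)]
       = (z^2 - 3z - 4) / (-9/4)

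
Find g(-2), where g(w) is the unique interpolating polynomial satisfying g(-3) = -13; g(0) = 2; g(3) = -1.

Evaluate each Lagrange basis at w = -2:
L_0(-2) = (-2)·(-5)/[(-3)·(-6)] = 5/9
L_1(-2) = (1)·(-5)/[(3)·(-3)] = 5/9
L_2(-2) = (1)·(-2)/[(6)·(3)] = -1/9
Sum: (-13)·(5/9) + 2·(5/9) + (-1)·(-1/9) = -6

-6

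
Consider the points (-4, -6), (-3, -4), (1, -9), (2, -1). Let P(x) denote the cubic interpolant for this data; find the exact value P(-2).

-29/5

Using Newton's divided-difference form:
P[-4,-3] = (-4 - (-6)) / (-3 - (-4)) = 2
P[-3,1] = (-9 - (-4)) / (1 - (-3)) = -5/4
P[1,2] = (-1 - (-9)) / (2 - 1) = 8
P[-4,-3,1] = (-5/4 - 2) / (1 - (-4)) = -13/20
P[-3,1,2] = (8 - (-5/4)) / (2 - (-3)) = 37/20
P[-4,-3,1,2] = (37/20 - (-13/20)) / (2 - (-4)) = 5/12
P(-2) = -6 + 2·(2) + (-13/20)·(2)·(1) + (5/12)·(2)·(1)·(-3) = -29/5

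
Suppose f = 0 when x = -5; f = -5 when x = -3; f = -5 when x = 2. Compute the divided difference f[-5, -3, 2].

f[-5,-3] = (-5 - 0) / (-3 - (-5)) = -5/2
f[-3,2] = (-5 - (-5)) / (2 - (-3)) = 0
f[-5,-3,2] = (0 - (-5/2)) / (2 - (-5)) = 5/14

5/14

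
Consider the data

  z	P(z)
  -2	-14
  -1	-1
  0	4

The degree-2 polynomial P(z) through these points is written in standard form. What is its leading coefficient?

The leading coefficient equals the top divided difference P[-2,-1,0].
P[-2,-1] = (-1 - (-14)) / (-1 - (-2)) = 13
P[-1,0] = (4 - (-1)) / (0 - (-1)) = 5
P[-2,-1,0] = (5 - 13) / (0 - (-2)) = -4

-4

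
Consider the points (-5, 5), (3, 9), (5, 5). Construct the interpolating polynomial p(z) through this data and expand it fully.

p(z) = -(1/4)z^2 + 45/4

Newton's divided differences:
p[-5,3] = (9 - 5) / (3 - (-5)) = 1/2
p[3,5] = (5 - 9) / (5 - 3) = -2
p[-5,3,5] = (-2 - 1/2) / (5 - (-5)) = -1/4
p(z) = 5 + (1/2)·(z + 5) + (-1/4)·(z + 5)(z - 3)
Expanding: p(z) = -(1/4)z^2 + 45/4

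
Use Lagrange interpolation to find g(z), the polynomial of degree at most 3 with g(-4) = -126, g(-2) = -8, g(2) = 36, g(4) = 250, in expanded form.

Build the Lagrange basis polynomials:
L_0(z) = (z + 2)(z - 2)(z - 4) / [-96] = -(1/96)z^3 + (1/24)z^2 + (1/24)z - 1/6
L_1(z) = (z + 4)(z - 2)(z - 4) / [48] = (1/48)z^3 - (1/24)z^2 - (1/3)z + 2/3
L_2(z) = (z + 4)(z + 2)(z - 4) / [-48] = -(1/48)z^3 - (1/24)z^2 + (1/3)z + 2/3
L_3(z) = (z + 4)(z + 2)(z - 2) / [96] = (1/96)z^3 + (1/24)z^2 - (1/24)z - 1/6
g(z) = (-126)·L_0 + (-8)·L_1 + 36·L_2 + 250·L_3
  (-126)·L_0(z) = (21/16)z^3 - (21/4)z^2 - (21/4)z + 21
  (-8)·L_1(z) = -(1/6)z^3 + (1/3)z^2 + (8/3)z - 16/3
  36·L_2(z) = -(3/4)z^3 - (3/2)z^2 + 12z + 24
  250·L_3(z) = (125/48)z^3 + (125/12)z^2 - (125/12)z - 125/3
Adding term by term: 3z^3 + 4z^2 - z - 2

g(z) = 3z^3 + 4z^2 - z - 2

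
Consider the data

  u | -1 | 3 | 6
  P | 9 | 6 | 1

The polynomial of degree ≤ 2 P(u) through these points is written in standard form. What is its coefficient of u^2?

-11/84

L_0(u) = (u - 3)(u - 6) / [28] = (1/28)u^2 - (9/28)u + 9/14
L_1(u) = (u + 1)(u - 6) / [-12] = -(1/12)u^2 + (5/12)u + 1/2
L_2(u) = (u + 1)(u - 3) / [21] = (1/21)u^2 - (2/21)u - 1/7
P(u) = 9·L_0 + 6·L_1 + 1·L_2
Only the coefficient of u^2 is needed; take it from each L_i and combine:
9·(1/28) + 6·(-1/12) + 1·(1/21) = -11/84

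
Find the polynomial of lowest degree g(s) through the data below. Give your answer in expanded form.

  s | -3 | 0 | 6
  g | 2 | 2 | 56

g(s) = s^2 + 3s + 2

Newton's divided differences:
g[-3,0] = (2 - 2) / (0 - (-3)) = 0
g[0,6] = (56 - 2) / (6 - 0) = 9
g[-3,0,6] = (9 - 0) / (6 - (-3)) = 1
g(s) = 2 + 1·(s + 3)s
Expanding: g(s) = s^2 + 3s + 2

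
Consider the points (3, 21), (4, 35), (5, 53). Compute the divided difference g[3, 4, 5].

2

g[3,4] = (35 - 21) / (4 - 3) = 14
g[4,5] = (53 - 35) / (5 - 4) = 18
g[3,4,5] = (18 - 14) / (5 - 3) = 2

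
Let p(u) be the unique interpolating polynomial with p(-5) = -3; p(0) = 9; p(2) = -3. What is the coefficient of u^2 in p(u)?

-6/5

L_0(u) = u(u - 2) / [35] = (1/35)u^2 - (2/35)u
L_1(u) = (u + 5)(u - 2) / [-10] = -(1/10)u^2 - (3/10)u + 1
L_2(u) = (u + 5)u / [14] = (1/14)u^2 + (5/14)u
p(u) = (-3)·L_0 + 9·L_1 + (-3)·L_2
Only the coefficient of u^2 is needed; take it from each L_i and combine:
(-3)·(1/35) + 9·(-1/10) + (-3)·(1/14) = -6/5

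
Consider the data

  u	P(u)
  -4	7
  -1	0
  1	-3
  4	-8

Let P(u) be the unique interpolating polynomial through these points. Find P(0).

Using Newton's divided-difference form:
P[-4,-1] = (0 - 7) / (-1 - (-4)) = -7/3
P[-1,1] = (-3 - 0) / (1 - (-1)) = -3/2
P[1,4] = (-8 - (-3)) / (4 - 1) = -5/3
P[-4,-1,1] = (-3/2 - (-7/3)) / (1 - (-4)) = 1/6
P[-1,1,4] = (-5/3 - (-3/2)) / (4 - (-1)) = -1/30
P[-4,-1,1,4] = (-1/30 - 1/6) / (4 - (-4)) = -1/40
P(0) = 7 + (-7/3)·(4) + (1/6)·(4)·(1) + (-1/40)·(4)·(1)·(-1) = -47/30

-47/30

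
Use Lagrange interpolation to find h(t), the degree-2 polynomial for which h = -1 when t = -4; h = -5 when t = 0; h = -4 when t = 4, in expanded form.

h(t) = (5/32)t^2 - (3/8)t - 5

Build the Lagrange basis polynomials:
L_0(t) = t(t - 4) / [32] = (1/32)t^2 - (1/8)t
L_1(t) = (t + 4)(t - 4) / [-16] = -(1/16)t^2 + 1
L_2(t) = (t + 4)t / [32] = (1/32)t^2 + (1/8)t
h(t) = (-1)·L_0 + (-5)·L_1 + (-4)·L_2
  (-1)·L_0(t) = -(1/32)t^2 + (1/8)t
  (-5)·L_1(t) = (5/16)t^2 - 5
  (-4)·L_2(t) = -(1/8)t^2 - (1/2)t
Adding term by term: (5/32)t^2 - (3/8)t - 5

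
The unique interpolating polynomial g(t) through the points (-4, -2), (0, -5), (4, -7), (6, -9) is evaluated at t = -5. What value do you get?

L_0(-5) = (-5)·(-9)·(-11)/[(-4)·(-8)·(-10)] = 99/64
L_1(-5) = (-1)·(-9)·(-11)/[(4)·(-4)·(-6)] = -33/32
L_2(-5) = (-1)·(-5)·(-11)/[(8)·(4)·(-2)] = 55/64
L_3(-5) = (-1)·(-5)·(-9)/[(10)·(6)·(2)] = -3/8
Sum: (-2)·(99/64) + (-5)·(-33/32) + (-7)·(55/64) + (-9)·(-3/8) = -37/64

-37/64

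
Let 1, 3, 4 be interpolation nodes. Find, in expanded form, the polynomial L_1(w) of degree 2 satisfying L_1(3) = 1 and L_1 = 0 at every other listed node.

L_1(w) = -(1/2)w^2 + (5/2)w - 2

L_1(w) = (w - 1)(w - 4) / [(2)·(-1)]
       = (w^2 - 5w + 4) / (-2)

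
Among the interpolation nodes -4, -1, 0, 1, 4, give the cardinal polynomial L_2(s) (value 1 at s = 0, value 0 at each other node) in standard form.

L_2(s) = (1/16)s^4 - (17/16)s^2 + 1

L_2(s) = (s + 4)(s + 1)(s - 1)(s - 4) / [(4)·(1)·(-1)·(-4)]
       = (s^4 - 17s^2 + 16) / (16)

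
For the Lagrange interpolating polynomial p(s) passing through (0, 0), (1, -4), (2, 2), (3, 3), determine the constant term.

0

L_0(s) = (s - 1)(s - 2)(s - 3) / [-6] = -(1/6)s^3 + s^2 - (11/6)s + 1
L_1(s) = s(s - 2)(s - 3) / [2] = (1/2)s^3 - (5/2)s^2 + 3s
L_2(s) = s(s - 1)(s - 3) / [-2] = -(1/2)s^3 + 2s^2 - (3/2)s
L_3(s) = s(s - 1)(s - 2) / [6] = (1/6)s^3 - (1/2)s^2 + (1/3)s
p(s) = 0·L_0 + (-4)·L_1 + 2·L_2 + 3·L_3
Only the constant term is needed; take it from each L_i and combine:
0·(1) + (-4)·(0) + 2·(0) + 3·(0) = 0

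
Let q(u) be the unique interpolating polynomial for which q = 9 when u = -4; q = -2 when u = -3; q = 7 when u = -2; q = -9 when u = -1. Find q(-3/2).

79/16

Evaluate each Lagrange basis at u = -3/2:
L_0(-3/2) = (3/2)·(1/2)·(-1/2)/[(-1)·(-2)·(-3)] = 1/16
L_1(-3/2) = (5/2)·(1/2)·(-1/2)/[(1)·(-1)·(-2)] = -5/16
L_2(-3/2) = (5/2)·(3/2)·(-1/2)/[(2)·(1)·(-1)] = 15/16
L_3(-3/2) = (5/2)·(3/2)·(1/2)/[(3)·(2)·(1)] = 5/16
Sum: 9·(1/16) + (-2)·(-5/16) + 7·(15/16) + (-9)·(5/16) = 79/16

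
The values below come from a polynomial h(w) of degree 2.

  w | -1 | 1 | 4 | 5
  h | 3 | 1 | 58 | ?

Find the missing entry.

93

The 3 known values determine h uniquely (degree ≤ 2).
L_0(5) = (4)·(1)/[(-2)·(-5)] = 2/5
L_1(5) = (6)·(1)/[(2)·(-3)] = -1
L_2(5) = (6)·(4)/[(5)·(3)] = 8/5
Sum: 3·(2/5) + 1·(-1) + 58·(8/5) = 93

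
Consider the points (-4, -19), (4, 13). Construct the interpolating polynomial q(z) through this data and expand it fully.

Build the Lagrange basis polynomials:
L_0(z) = (z - 4) / [-8] = -(1/8)z + 1/2
L_1(z) = (z + 4) / [8] = (1/8)z + 1/2
q(z) = (-19)·L_0 + 13·L_1
  (-19)·L_0(z) = (19/8)z - 19/2
  13·L_1(z) = (13/8)z + 13/2
Adding term by term: 4z - 3

q(z) = 4z - 3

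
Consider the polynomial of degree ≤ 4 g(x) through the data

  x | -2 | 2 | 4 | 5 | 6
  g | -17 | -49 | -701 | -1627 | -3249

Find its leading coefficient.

-2

The leading coefficient equals the top divided difference g[-2,2,4,5,6].
g[-2,2] = (-49 - (-17)) / (2 - (-2)) = -8
g[2,4] = (-701 - (-49)) / (4 - 2) = -326
g[4,5] = (-1627 - (-701)) / (5 - 4) = -926
g[5,6] = (-3249 - (-1627)) / (6 - 5) = -1622
g[-2,2,4] = (-326 - (-8)) / (4 - (-2)) = -53
g[2,4,5] = (-926 - (-326)) / (5 - 2) = -200
g[4,5,6] = (-1622 - (-926)) / (6 - 4) = -348
g[-2,2,4,5] = (-200 - (-53)) / (5 - (-2)) = -21
g[2,4,5,6] = (-348 - (-200)) / (6 - 2) = -37
g[-2,2,4,5,6] = (-37 - (-21)) / (6 - (-2)) = -2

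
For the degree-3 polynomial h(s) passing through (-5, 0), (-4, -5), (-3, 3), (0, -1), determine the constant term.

Build the Lagrange basis polynomials:
L_0(s) = (s + 4)(s + 3)s / [-10] = -(1/10)s^3 - (7/10)s^2 - (6/5)s
L_1(s) = (s + 5)(s + 3)s / [4] = (1/4)s^3 + 2s^2 + (15/4)s
L_2(s) = (s + 5)(s + 4)s / [-6] = -(1/6)s^3 - (3/2)s^2 - (10/3)s
L_3(s) = (s + 5)(s + 4)(s + 3) / [60] = (1/60)s^3 + (1/5)s^2 + (47/60)s + 1
h(s) = 0·L_0 + (-5)·L_1 + 3·L_2 + (-1)·L_3
Only the constant term is needed; take it from each L_i and combine:
0·(0) + (-5)·(0) + 3·(0) + (-1)·(1) = -1

-1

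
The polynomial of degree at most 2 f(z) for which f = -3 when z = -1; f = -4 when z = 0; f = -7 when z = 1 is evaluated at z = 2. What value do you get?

-12

Evaluate each Lagrange basis at z = 2:
L_0(2) = (2)·(1)/[(-1)·(-2)] = 1
L_1(2) = (3)·(1)/[(1)·(-1)] = -3
L_2(2) = (3)·(2)/[(2)·(1)] = 3
Sum: (-3)·(1) + (-4)·(-3) + (-7)·(3) = -12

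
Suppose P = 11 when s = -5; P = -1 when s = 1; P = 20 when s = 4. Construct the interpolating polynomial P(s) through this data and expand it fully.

P(s) = s^2 + 2s - 4

Newton's divided differences:
P[-5,1] = (-1 - 11) / (1 - (-5)) = -2
P[1,4] = (20 - (-1)) / (4 - 1) = 7
P[-5,1,4] = (7 - (-2)) / (4 - (-5)) = 1
P(s) = 11 + (-2)·(s + 5) + 1·(s + 5)(s - 1)
Expanding: P(s) = s^2 + 2s - 4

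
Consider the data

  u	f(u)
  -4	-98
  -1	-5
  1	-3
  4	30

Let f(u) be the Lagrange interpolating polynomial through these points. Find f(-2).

-18

L_0(-2) = (-1)·(-3)·(-6)/[(-3)·(-5)·(-8)] = 3/20
L_1(-2) = (2)·(-3)·(-6)/[(3)·(-2)·(-5)] = 6/5
L_2(-2) = (2)·(-1)·(-6)/[(5)·(2)·(-3)] = -2/5
L_3(-2) = (2)·(-1)·(-3)/[(8)·(5)·(3)] = 1/20
Sum: (-98)·(3/20) + (-5)·(6/5) + (-3)·(-2/5) + 30·(1/20) = -18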